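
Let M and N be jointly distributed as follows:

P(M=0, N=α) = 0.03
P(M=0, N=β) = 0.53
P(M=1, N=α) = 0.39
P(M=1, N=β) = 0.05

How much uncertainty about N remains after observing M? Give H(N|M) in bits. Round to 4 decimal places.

Marginals: p(M) = (0.5600, 0.4400), p(N) = (0.4200, 0.5800).
H(N|M) = Σ p(M) · H(N|M=·).
  M=0: p=0.5600, H(N|M=0) = 0.3014
  M=1: p=0.4400, H(N|M=1) = 0.5108
Weighted sum = 0.3935 bits.

0.3935 bits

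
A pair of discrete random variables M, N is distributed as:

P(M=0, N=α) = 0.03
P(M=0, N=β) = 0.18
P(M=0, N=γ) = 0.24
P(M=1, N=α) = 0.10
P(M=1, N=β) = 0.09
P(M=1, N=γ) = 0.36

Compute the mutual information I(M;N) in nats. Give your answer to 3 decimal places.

0.042 nats

Marginals: p(M) = (0.4500, 0.5500), p(N) = (0.1300, 0.2700, 0.6000).
I(M;N) = H(M) + H(N) − H(M,N).
H(M) = 0.6881, H(N) = 0.9252, H(M,N) = 1.5711.
I(M;N) = 0.6881 + 0.9252 − 1.5711 = 0.042 nats.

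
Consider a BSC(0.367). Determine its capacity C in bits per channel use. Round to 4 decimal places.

Binary symmetric channel: C = 1 − h₂(ε) where h₂ is the binary entropy function.
h₂(0.367) = −0.367·log₂0.367 − 0.633·log₂0.633 = 0.9483.
C = 1 − 0.9483 = 0.0517 bits per channel use.

0.0517 bits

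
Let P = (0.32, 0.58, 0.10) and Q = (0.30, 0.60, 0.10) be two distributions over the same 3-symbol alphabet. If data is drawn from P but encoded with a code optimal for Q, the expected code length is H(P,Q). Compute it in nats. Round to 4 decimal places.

H(P,Q) = −Σ p·ln q.
  −0.32·ln(0.30) = 0.38527
  −0.58·ln(0.60) = 0.29628
  −0.10·ln(0.10) = 0.23026
H(P,Q) = 0.9118 nats.

0.9118 nats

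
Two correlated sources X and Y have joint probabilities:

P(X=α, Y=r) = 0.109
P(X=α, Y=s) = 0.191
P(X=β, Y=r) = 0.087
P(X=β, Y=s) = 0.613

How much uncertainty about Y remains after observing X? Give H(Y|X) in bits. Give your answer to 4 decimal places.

0.6627 bits

Chain rule: H(Y|X) = H(X,Y) − H(X).
Marginals: p(X) = (0.3000, 0.7000), p(Y) = (0.1960, 0.8040).
H(X,Y) = 1.5440 bits; H(X) = 0.8813 bits.
H(Y|X) = 1.5440 − 0.8813 = 0.6627 bits.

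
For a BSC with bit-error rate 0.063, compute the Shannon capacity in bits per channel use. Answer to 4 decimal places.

0.6608 bits

Binary symmetric channel: C = 1 − h₂(ε) where h₂ is the binary entropy function.
h₂(0.063) = −0.063·log₂0.063 − 0.937·log₂0.937 = 0.3392.
C = 1 − 0.3392 = 0.6608 bits per channel use.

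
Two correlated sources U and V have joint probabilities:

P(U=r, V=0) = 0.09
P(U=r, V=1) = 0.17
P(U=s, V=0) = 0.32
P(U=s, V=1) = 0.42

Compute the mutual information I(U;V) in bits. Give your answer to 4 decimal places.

Marginals: p(U) = (0.2600, 0.7400), p(V) = (0.4100, 0.5900).
I(U;V) = H(U) + H(V) − H(U,V).
H(U) = 0.8267, H(V) = 0.9765, H(U,V) = 1.7989.
I(U;V) = 0.8267 + 0.9765 − 1.7989 = 0.0043 bits.

0.0043 bits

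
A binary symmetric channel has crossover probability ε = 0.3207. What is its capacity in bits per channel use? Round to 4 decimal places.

Binary symmetric channel: C = 1 − h₂(ε) where h₂ is the binary entropy function.
h₂(0.3207) = −0.3207·log₂0.3207 − 0.6793·log₂0.6793 = 0.9051.
C = 1 − 0.9051 = 0.0949 bits per channel use.

0.0949 bits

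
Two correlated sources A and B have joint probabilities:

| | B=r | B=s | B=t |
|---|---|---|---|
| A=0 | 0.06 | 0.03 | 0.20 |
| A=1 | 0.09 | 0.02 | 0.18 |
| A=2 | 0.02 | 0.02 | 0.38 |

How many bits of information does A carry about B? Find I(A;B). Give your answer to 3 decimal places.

Marginals: p(A) = (0.2900, 0.2900, 0.4200), p(B) = (0.1700, 0.0700, 0.7600).
I(A;B) = Σ p(x,y)·log₂[p(x,y)/(p(x)p(y))].
  (0,r): 0.06·log₂(1.2170) = 0.0170
  (0,s): 0.03·log₂(1.4778) = 0.0169
  (0,t): 0.20·log₂(0.9074) = -0.0280
  (1,r): 0.09·log₂(1.8256) = 0.0782
  (1,s): 0.02·log₂(0.9852) = -0.0004
  (1,t): 0.18·log₂(0.8167) = -0.0526
  (2,r): 0.02·log₂(0.2801) = -0.0367
  (2,s): 0.02·log₂(0.6803) = -0.0111
  (2,t): 0.38·log₂(1.1905) = 0.0956
Sum = 0.079 bits.

0.079 bits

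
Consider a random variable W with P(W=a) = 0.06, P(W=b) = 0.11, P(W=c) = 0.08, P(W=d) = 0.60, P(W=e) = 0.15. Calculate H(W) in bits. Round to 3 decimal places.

H(W) = −Σ p·log₂ p.
  −(0.06)·log₂(0.06) = 0.2435
  −(0.11)·log₂(0.11) = 0.3503
  −(0.08)·log₂(0.08) = 0.2915
  −(0.60)·log₂(0.60) = 0.4422
  −(0.15)·log₂(0.15) = 0.4105
Sum: 0.2435 + 0.3503 + 0.2915 + 0.4422 + 0.4105 = 1.738 bits.

1.738 bits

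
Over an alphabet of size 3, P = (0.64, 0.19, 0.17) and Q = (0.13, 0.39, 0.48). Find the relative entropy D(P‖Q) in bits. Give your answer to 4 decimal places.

1.0200 bits

D(P‖Q) = Σ p·log₂(p/q).
  0.64·log₂(0.64/0.13) = 1.47172
  0.19·log₂(0.19/0.39) = -0.19712
  0.17·log₂(0.17/0.48) = -0.25457
D(P‖Q) = 1.0200 bits.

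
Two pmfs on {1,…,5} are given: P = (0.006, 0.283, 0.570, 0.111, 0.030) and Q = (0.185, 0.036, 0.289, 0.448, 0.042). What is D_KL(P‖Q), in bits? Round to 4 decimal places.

D(P‖Q) = Σ p·log₂(p/q).
  0.006·log₂(0.006/0.185) = -0.02968
  0.283·log₂(0.283/0.036) = 0.84185
  0.570·log₂(0.570/0.289) = 0.55854
  0.111·log₂(0.111/0.448) = -0.22344
  0.030·log₂(0.030/0.042) = -0.01456
D(P‖Q) = 1.1327 bits.

1.1327 bits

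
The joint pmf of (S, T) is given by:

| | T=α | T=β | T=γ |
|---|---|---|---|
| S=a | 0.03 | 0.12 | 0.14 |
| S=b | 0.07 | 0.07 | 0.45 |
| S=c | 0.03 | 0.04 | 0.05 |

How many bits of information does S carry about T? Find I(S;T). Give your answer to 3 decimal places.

0.091 bits

Marginals: p(S) = (0.2900, 0.5900, 0.1200), p(T) = (0.1300, 0.2300, 0.6400).
I(S;T) = H(S) + H(T) − H(S,T).
H(S) = 1.3341, H(T) = 1.2824, H(S,T) = 2.5251.
I(S;T) = 1.3341 + 1.2824 − 2.5251 = 0.091 bits.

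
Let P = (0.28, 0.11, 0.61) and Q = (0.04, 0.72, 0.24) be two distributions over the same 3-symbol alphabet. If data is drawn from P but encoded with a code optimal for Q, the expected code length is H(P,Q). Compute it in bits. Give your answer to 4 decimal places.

2.6083 bits

H(P,Q) = −Σ p·log₂ q.
  −0.28·log₂(0.04) = 1.30028
  −0.11·log₂(0.72) = 0.05213
  −0.61·log₂(0.24) = 1.25593
H(P,Q) = 2.6083 bits.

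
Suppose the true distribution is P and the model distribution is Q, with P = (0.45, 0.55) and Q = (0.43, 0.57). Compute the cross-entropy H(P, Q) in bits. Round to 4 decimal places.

0.9939 bits

H(P,Q) = −Σ p·log₂ q.
  −0.45·log₂(0.43) = 0.54792
  −0.55·log₂(0.57) = 0.44603
H(P,Q) = 0.9939 bits.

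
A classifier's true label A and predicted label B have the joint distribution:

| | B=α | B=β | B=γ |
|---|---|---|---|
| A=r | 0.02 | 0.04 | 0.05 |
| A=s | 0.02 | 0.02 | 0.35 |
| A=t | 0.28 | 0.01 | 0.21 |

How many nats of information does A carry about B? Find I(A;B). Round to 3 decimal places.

Marginals: p(A) = (0.1100, 0.3900, 0.5000), p(B) = (0.3200, 0.0700, 0.6100).
I(A;B) = H(A) + H(B) − H(A,B).
H(A) = 0.9566, H(B) = 0.8523, H(A,B) = 1.6109.
I(A;B) = 0.9566 + 0.8523 − 1.6109 = 0.198 nats.

0.198 nats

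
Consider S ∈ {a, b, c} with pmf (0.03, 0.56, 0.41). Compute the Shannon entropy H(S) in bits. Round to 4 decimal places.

H(S) = −Σ p·log₂ p.
  −(0.03)·log₂(0.03) = 0.15177
  −(0.56)·log₂(0.56) = 0.46844
  −(0.41)·log₂(0.41) = 0.52738
Sum: 0.15177 + 0.46844 + 0.52738 = 1.1476 bits.

1.1476 bits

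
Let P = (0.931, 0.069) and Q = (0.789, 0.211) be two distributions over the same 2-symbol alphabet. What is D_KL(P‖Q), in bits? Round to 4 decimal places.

D(P‖Q) = Σ p·log₂(p/q).
  0.931·log₂(0.931/0.789) = 0.22228
  0.069·log₂(0.069/0.211) = -0.11127
D(P‖Q) = 0.1110 bits.

0.1110 bits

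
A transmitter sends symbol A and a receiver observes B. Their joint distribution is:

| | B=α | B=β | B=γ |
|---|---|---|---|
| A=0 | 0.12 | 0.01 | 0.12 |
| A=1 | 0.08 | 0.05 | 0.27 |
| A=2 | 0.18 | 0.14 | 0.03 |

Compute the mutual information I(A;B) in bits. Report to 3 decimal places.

Marginals: p(A) = (0.2500, 0.4000, 0.3500), p(B) = (0.3800, 0.2000, 0.4200).
I(A;B) = Σ p(x,y)·log₂[p(x,y)/(p(x)p(y))].
  (0,α): 0.12·log₂(1.2632) = 0.0404
  (0,β): 0.01·log₂(0.2000) = -0.0232
  (0,γ): 0.12·log₂(1.1429) = 0.0231
  (1,α): 0.08·log₂(0.5263) = -0.0741
  (1,β): 0.05·log₂(0.6250) = -0.0339
  (1,γ): 0.27·log₂(1.6071) = 0.1848
  (2,α): 0.18·log₂(1.3534) = 0.0786
  (2,β): 0.14·log₂(2.0000) = 0.1400
  (2,γ): 0.03·log₂(0.2041) = -0.0688
Sum = 0.267 bits.

0.267 bits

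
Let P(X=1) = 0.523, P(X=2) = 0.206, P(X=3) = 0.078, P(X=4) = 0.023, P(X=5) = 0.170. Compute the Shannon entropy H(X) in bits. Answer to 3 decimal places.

H(X) = −Σ p·log₂ p.
  −(0.523)·log₂(0.523) = 0.4891
  −(0.206)·log₂(0.206) = 0.4695
  −(0.078)·log₂(0.078) = 0.2871
  −(0.023)·log₂(0.023) = 0.1252
  −(0.170)·log₂(0.170) = 0.4346
Sum: 0.4891 + 0.4695 + 0.2871 + 0.1252 + 0.4346 = 1.805 bits.

1.805 bits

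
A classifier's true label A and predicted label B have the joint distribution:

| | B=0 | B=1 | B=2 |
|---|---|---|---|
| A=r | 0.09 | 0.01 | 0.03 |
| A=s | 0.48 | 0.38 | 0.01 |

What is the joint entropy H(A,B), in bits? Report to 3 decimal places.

H(A,B) = −Σ p(x,y)·log₂ p(x,y) over all 6 cells.
  cell (r,0): −0.09·log₂0.09 = 0.3127
  cell (r,1): −0.01·log₂0.01 = 0.0664
  cell (r,2): −0.03·log₂0.03 = 0.1518
  cell (s,0): −0.48·log₂0.48 = 0.5083
  cell (s,1): −0.38·log₂0.38 = 0.5305
  cell (s,2): −0.01·log₂0.01 = 0.0664
Sum = 1.636 bits.

1.636 bits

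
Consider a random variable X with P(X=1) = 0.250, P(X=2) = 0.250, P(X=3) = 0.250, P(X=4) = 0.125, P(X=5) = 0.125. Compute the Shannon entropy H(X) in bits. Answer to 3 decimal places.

H(X) = −Σ p·log₂ p.
  −(0.250)·log₂(0.250) = 0.5000
  −(0.250)·log₂(0.250) = 0.5000
  −(0.250)·log₂(0.250) = 0.5000
  −(0.125)·log₂(0.125) = 0.3750
  −(0.125)·log₂(0.125) = 0.3750
Sum: 0.5000 + 0.5000 + 0.5000 + 0.3750 + 0.3750 = 2.250 bits.

2.250 bits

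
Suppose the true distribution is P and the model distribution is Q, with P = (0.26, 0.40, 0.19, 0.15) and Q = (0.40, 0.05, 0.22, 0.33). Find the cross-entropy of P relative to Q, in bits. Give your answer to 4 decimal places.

H(P,Q) = −Σ p·log₂ q.
  −0.26·log₂(0.40) = 0.34370
  −0.40·log₂(0.05) = 1.72877
  −0.19·log₂(0.22) = 0.41504
  −0.15·log₂(0.33) = 0.23992
H(P,Q) = 2.7274 bits.

2.7274 bits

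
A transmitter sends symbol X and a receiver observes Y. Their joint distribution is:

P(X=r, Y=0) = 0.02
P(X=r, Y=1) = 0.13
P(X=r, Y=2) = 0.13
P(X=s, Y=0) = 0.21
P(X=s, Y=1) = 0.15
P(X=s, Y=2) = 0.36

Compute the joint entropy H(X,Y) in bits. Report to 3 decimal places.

2.292 bits

H(X,Y) = −Σ p(x,y)·log₂ p(x,y) over all 6 cells.
  cell (r,0): −0.02·log₂0.02 = 0.1129
  cell (r,1): −0.13·log₂0.13 = 0.3826
  cell (r,2): −0.13·log₂0.13 = 0.3826
  cell (s,0): −0.21·log₂0.21 = 0.4728
  cell (s,1): −0.15·log₂0.15 = 0.4105
  cell (s,2): −0.36·log₂0.36 = 0.5306
Sum = 2.292 bits.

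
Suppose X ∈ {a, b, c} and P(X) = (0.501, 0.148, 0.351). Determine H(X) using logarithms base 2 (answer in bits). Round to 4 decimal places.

H(X) = −Σ p·log₂ p.
  −(0.501)·log₂(0.501) = 0.49956
  −(0.148)·log₂(0.148) = 0.40794
  −(0.351)·log₂(0.351) = 0.53017
Sum: 0.49956 + 0.40794 + 0.53017 = 1.4377 bits.

1.4377 bits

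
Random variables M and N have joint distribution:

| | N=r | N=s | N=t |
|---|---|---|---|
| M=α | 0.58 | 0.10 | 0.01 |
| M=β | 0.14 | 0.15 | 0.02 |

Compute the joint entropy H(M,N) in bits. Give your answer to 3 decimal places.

1.775 bits

H(M,N) = −Σ p(x,y)·log₂ p(x,y) over all 6 cells.
  cell (α,r): −0.58·log₂0.58 = 0.4558
  cell (α,s): −0.10·log₂0.10 = 0.3322
  cell (α,t): −0.01·log₂0.01 = 0.0664
  cell (β,r): −0.14·log₂0.14 = 0.3971
  cell (β,s): −0.15·log₂0.15 = 0.4105
  cell (β,t): −0.02·log₂0.02 = 0.1129
Sum = 1.775 bits.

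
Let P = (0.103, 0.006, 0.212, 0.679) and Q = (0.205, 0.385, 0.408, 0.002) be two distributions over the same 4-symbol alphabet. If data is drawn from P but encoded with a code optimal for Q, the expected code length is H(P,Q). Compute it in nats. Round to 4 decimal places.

H(P,Q) = −Σ p·ln q.
  −0.103·ln(0.205) = 0.16323
  −0.006·ln(0.385) = 0.00573
  −0.212·ln(0.408) = 0.19006
  −0.679·ln(0.002) = 4.21972
H(P,Q) = 4.5787 nats.

4.5787 nats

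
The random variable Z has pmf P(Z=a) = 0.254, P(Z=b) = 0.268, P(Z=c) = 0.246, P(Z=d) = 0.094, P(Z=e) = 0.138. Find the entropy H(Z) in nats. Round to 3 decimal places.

1.542 nats

H(Z) = −Σ p·ln p.
  −(0.254)·ln(0.254) = 0.3481
  −(0.268)·ln(0.268) = 0.3529
  −(0.246)·ln(0.246) = 0.3450
  −(0.094)·ln(0.094) = 0.2223
  −(0.138)·ln(0.138) = 0.2733
Sum: 0.3481 + 0.3529 + 0.3450 + 0.2223 + 0.2733 = 1.542 nats.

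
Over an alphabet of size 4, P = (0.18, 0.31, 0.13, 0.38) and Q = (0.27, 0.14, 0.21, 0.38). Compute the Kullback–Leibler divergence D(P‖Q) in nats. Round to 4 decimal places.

0.1111 nats

D(P‖Q) = Σ p·ln(p/q).
  0.18·ln(0.18/0.27) = -0.07298
  0.31·ln(0.31/0.14) = 0.24643
  0.13·ln(0.13/0.21) = -0.06234
  0.38·ln(0.38/0.38) = 0.00000
D(P‖Q) = 0.1111 nats.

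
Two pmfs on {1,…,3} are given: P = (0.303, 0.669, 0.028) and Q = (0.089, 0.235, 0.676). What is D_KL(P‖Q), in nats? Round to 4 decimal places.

0.9820 nats

D(P‖Q) = Σ p·ln(p/q).
  0.303·ln(0.303/0.089) = 0.37120
  0.669·ln(0.669/0.235) = 0.69991
  0.028·ln(0.028/0.676) = -0.08915
D(P‖Q) = 0.9820 nats.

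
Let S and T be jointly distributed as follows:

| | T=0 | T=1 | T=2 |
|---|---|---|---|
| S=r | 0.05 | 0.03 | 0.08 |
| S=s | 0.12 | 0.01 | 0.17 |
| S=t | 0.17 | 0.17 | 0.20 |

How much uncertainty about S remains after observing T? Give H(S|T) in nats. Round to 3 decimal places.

0.929 nats

Chain rule: H(S|T) = H(S,T) − H(T).
Marginals: p(S) = (0.1600, 0.3000, 0.5400), p(T) = (0.3400, 0.2100, 0.4500).
H(S,T) = 1.9831 nats; H(T) = 1.0539 nats.
H(S|T) = 1.9831 − 1.0539 = 0.929 nats.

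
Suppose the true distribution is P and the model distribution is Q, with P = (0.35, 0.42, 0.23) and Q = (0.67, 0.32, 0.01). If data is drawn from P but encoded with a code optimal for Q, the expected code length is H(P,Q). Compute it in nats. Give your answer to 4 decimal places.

1.6779 nats

H(P,Q) = −Σ p·ln q.
  −0.35·ln(0.67) = 0.14017
  −0.42·ln(0.32) = 0.47856
  −0.23·ln(0.01) = 1.05919
H(P,Q) = 1.6779 nats.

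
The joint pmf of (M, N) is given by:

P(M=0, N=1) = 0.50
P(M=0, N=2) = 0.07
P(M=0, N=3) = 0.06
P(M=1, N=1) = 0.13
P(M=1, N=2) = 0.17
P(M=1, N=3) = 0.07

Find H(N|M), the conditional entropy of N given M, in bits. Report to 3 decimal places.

Chain rule: H(N|M) = H(M,N) − H(M).
Marginals: p(M) = (0.6300, 0.3700), p(N) = (0.6300, 0.2400, 0.1300).
H(M,N) = 2.0979 bits; H(M) = 0.9507 bits.
H(N|M) = 2.0979 − 0.9507 = 1.147 bits.

1.147 bits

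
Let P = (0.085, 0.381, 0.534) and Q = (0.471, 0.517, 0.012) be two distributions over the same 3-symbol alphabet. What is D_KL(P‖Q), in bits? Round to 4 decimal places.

D(P‖Q) = Σ p·log₂(p/q).
  0.085·log₂(0.085/0.471) = -0.20997
  0.381·log₂(0.381/0.517) = -0.16778
  0.534·log₂(0.534/0.012) = 2.92404
D(P‖Q) = 2.5463 bits.

2.5463 bits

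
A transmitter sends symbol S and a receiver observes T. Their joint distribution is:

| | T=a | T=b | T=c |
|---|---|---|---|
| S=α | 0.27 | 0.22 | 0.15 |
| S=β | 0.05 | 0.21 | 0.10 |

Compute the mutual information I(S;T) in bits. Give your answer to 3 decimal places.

0.070 bits

Marginals: p(S) = (0.6400, 0.3600), p(T) = (0.3200, 0.4300, 0.2500).
I(S;T) = Σ p(x,y)·log₂[p(x,y)/(p(x)p(y))].
  (α,a): 0.27·log₂(1.3184) = 0.1077
  (α,b): 0.22·log₂(0.7994) = -0.0711
  (α,c): 0.15·log₂(0.9375) = -0.0140
  (β,a): 0.05·log₂(0.4340) = -0.0602
  (β,b): 0.21·log₂(1.3566) = 0.0924
  (β,c): 0.10·log₂(1.1111) = 0.0152
Sum = 0.070 bits.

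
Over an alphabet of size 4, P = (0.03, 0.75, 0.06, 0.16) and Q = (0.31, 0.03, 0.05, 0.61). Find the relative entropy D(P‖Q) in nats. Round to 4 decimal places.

D(P‖Q) = Σ p·ln(p/q).
  0.03·ln(0.03/0.31) = -0.07006
  0.75·ln(0.75/0.03) = 2.41416
  0.06·ln(0.06/0.05) = 0.01094
  0.16·ln(0.16/0.61) = -0.21413
D(P‖Q) = 2.1409 nats.

2.1409 nats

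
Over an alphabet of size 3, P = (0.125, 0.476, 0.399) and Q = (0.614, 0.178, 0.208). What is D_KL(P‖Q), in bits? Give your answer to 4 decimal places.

D(P‖Q) = Σ p·log₂(p/q).
  0.125·log₂(0.125/0.614) = -0.28704
  0.476·log₂(0.476/0.178) = 0.67548
  0.399·log₂(0.399/0.208) = 0.37498
D(P‖Q) = 0.7634 bits.

0.7634 bits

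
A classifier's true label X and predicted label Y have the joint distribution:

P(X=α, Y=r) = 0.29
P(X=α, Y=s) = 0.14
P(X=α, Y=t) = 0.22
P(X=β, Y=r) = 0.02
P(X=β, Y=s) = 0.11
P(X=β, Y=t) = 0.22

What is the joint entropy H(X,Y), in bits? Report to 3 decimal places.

H(X,Y) = −Σ p(x,y)·log₂ p(x,y) over all 6 cells.
  cell (α,r): −0.29·log₂0.29 = 0.5179
  cell (α,s): −0.14·log₂0.14 = 0.3971
  cell (α,t): −0.22·log₂0.22 = 0.4806
  cell (β,r): −0.02·log₂0.02 = 0.1129
  cell (β,s): −0.11·log₂0.11 = 0.3503
  cell (β,t): −0.22·log₂0.22 = 0.4806
Sum = 2.339 bits.

2.339 bits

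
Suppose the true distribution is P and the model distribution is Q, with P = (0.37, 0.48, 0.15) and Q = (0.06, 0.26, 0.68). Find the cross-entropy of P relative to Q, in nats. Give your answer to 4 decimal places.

H(P,Q) = −Σ p·ln q.
  −0.37·ln(0.06) = 1.04096
  −0.48·ln(0.26) = 0.64660
  −0.15·ln(0.68) = 0.05785
H(P,Q) = 1.7454 nats.

1.7454 nats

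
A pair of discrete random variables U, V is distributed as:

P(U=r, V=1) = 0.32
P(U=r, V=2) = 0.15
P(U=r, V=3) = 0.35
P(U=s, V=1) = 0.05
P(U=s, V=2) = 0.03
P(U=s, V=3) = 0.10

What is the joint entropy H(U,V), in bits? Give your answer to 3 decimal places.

H(U,V) = −Σ p(x,y)·log₂ p(x,y) over all 6 cells.
  cell (r,1): −0.32·log₂0.32 = 0.5260
  cell (r,2): −0.15·log₂0.15 = 0.4105
  cell (r,3): −0.35·log₂0.35 = 0.5301
  cell (s,1): −0.05·log₂0.05 = 0.2161
  cell (s,2): −0.03·log₂0.03 = 0.1518
  cell (s,3): −0.10·log₂0.10 = 0.3322
Sum = 2.167 bits.

2.167 bits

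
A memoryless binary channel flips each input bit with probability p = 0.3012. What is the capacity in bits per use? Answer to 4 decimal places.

0.1172 bits

Binary symmetric channel: C = 1 − h₂(ε) where h₂ is the binary entropy function.
h₂(0.3012) = −0.3012·log₂0.3012 − 0.6988·log₂0.6988 = 0.8828.
C = 1 − 0.8828 = 0.1172 bits per channel use.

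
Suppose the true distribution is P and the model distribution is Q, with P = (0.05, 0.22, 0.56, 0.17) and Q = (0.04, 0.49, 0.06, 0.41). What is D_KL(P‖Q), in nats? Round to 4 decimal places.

D(P‖Q) = Σ p·ln(p/q).
  0.05·ln(0.05/0.04) = 0.01116
  0.22·ln(0.22/0.49) = -0.17617
  0.56·ln(0.56/0.06) = 1.25081
  0.17·ln(0.17/0.41) = -0.14966
D(P‖Q) = 0.9361 nats.

0.9361 nats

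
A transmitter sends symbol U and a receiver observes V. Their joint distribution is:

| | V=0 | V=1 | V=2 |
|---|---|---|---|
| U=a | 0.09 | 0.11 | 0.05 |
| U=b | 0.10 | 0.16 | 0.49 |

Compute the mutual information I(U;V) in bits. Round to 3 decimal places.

Marginals: p(U) = (0.2500, 0.7500), p(V) = (0.1900, 0.2700, 0.5400).
I(U;V) = Σ p(x,y)·log₂[p(x,y)/(p(x)p(y))].
  (a,0): 0.09·log₂(1.8947) = 0.0830
  (a,1): 0.11·log₂(1.6296) = 0.0775
  (a,2): 0.05·log₂(0.3704) = -0.0716
  (b,0): 0.10·log₂(0.7018) = -0.0511
  (b,1): 0.16·log₂(0.7901) = -0.0544
  (b,2): 0.49·log₂(1.2099) = 0.1347
Sum = 0.118 bits.

0.118 bits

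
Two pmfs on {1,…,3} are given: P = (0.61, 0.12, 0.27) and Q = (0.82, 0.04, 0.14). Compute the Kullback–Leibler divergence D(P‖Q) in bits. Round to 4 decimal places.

0.1857 bits

D(P‖Q) = Σ p·log₂(p/q).
  0.61·log₂(0.61/0.82) = -0.26036
  0.12·log₂(0.12/0.04) = 0.19020
  0.27·log₂(0.27/0.14) = 0.25583
D(P‖Q) = 0.1857 bits.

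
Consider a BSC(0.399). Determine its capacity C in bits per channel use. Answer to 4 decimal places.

Binary symmetric channel: C = 1 − h₂(ε) where h₂ is the binary entropy function.
h₂(0.399) = −0.399·log₂0.399 − 0.601·log₂0.601 = 0.9704.
C = 1 − 0.9704 = 0.0296 bits per channel use.

0.0296 bits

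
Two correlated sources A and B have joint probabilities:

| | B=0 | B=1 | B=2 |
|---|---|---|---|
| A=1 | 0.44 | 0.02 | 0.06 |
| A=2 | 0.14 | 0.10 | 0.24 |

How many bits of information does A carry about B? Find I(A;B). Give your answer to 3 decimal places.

0.242 bits

Marginals: p(A) = (0.5200, 0.4800), p(B) = (0.5800, 0.1200, 0.3000).
I(A;B) = Σ p(x,y)·log₂[p(x,y)/(p(x)p(y))].
  (1,0): 0.44·log₂(1.4589) = 0.2397
  (1,1): 0.02·log₂(0.3205) = -0.0328
  (1,2): 0.06·log₂(0.3846) = -0.0827
  (2,0): 0.14·log₂(0.5029) = -0.1388
  (2,1): 0.10·log₂(1.7361) = 0.0796
  (2,2): 0.24·log₂(1.6667) = 0.1769
Sum = 0.242 bits.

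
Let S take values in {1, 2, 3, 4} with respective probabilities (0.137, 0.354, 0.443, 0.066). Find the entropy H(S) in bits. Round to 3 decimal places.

H(S) = −Σ p·log₂ p.
  −(0.137)·log₂(0.137) = 0.3929
  −(0.354)·log₂(0.354) = 0.5304
  −(0.443)·log₂(0.443) = 0.5204
  −(0.066)·log₂(0.066) = 0.2588
Sum: 0.3929 + 0.5304 + 0.5204 + 0.2588 = 1.702 bits.

1.702 bits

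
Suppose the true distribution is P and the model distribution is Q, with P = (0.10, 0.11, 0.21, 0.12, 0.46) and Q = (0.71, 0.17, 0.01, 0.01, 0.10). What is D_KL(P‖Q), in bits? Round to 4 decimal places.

2.0135 bits

D(P‖Q) = Σ p·log₂(p/q).
  0.10·log₂(0.10/0.71) = -0.28278
  0.11·log₂(0.11/0.17) = -0.06908
  0.21·log₂(0.21/0.01) = 0.92239
  0.12·log₂(0.12/0.01) = 0.43020
  0.46·log₂(0.46/0.10) = 1.01275
D(P‖Q) = 2.0135 bits.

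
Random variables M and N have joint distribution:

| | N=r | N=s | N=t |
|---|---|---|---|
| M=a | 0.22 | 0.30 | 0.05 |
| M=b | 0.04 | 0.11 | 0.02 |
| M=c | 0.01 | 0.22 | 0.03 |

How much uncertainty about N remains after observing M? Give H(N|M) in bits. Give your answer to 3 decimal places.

Chain rule: H(N|M) = H(M,N) − H(M).
Marginals: p(M) = (0.5700, 0.1700, 0.2600), p(N) = (0.2700, 0.6300, 0.1000).
H(M,N) = 2.5655 bits; H(M) = 1.4021 bits.
H(N|M) = 2.5655 − 1.4021 = 1.163 bits.

1.163 bits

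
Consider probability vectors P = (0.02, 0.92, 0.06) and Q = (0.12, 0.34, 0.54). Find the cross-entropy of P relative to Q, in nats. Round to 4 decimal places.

1.0719 nats

H(P,Q) = −Σ p·ln q.
  −0.02·ln(0.12) = 0.04241
  −0.92·ln(0.34) = 0.99250
  −0.06·ln(0.54) = 0.03697
H(P,Q) = 1.0719 nats.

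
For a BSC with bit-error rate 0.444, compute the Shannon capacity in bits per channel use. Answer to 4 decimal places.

Binary symmetric channel: C = 1 − h₂(ε) where h₂ is the binary entropy function.
h₂(0.444) = −0.444·log₂0.444 − 0.556·log₂0.556 = 0.9909.
C = 1 − 0.9909 = 0.0091 bits per channel use.

0.0091 bits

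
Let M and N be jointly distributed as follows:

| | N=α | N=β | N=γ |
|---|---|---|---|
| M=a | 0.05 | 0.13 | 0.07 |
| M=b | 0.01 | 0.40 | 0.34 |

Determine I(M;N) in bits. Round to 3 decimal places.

Marginals: p(M) = (0.2500, 0.7500), p(N) = (0.0600, 0.5300, 0.4100).
I(M;N) = H(M) + H(N) − H(M,N).
H(M) = 0.8113, H(N) = 1.2564, H(M,N) = 1.9917.
I(M;N) = 0.8113 + 1.2564 − 1.9917 = 0.076 bits.

0.076 bits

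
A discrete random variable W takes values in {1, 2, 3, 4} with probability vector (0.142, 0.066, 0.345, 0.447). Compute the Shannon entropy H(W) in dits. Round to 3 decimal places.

0.514 dits

H(W) = −Σ p·log₁₀ p.
  −(0.142)·log₁₀(0.142) = 0.1204
  −(0.066)·log₁₀(0.066) = 0.0779
  −(0.345)·log₁₀(0.345) = 0.1595
  −(0.447)·log₁₀(0.447) = 0.1563
Sum: 0.1204 + 0.0779 + 0.1595 + 0.1563 = 0.514 dits.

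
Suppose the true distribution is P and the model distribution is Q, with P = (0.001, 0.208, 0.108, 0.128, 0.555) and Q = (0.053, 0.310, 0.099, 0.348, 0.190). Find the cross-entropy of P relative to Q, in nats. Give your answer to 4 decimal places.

1.5531 nats

H(P,Q) = −Σ p·ln q.
  −0.001·ln(0.053) = 0.00294
  −0.208·ln(0.310) = 0.24361
  −0.108·ln(0.099) = 0.24976
  −0.128·ln(0.348) = 0.13511
  −0.555·ln(0.190) = 0.92171
H(P,Q) = 1.5531 nats.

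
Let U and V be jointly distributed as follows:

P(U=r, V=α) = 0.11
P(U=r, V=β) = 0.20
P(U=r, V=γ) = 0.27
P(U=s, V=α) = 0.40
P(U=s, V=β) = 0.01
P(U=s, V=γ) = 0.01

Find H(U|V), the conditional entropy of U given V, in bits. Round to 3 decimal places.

0.504 bits

Marginals: p(U) = (0.5800, 0.4200), p(V) = (0.5100, 0.2100, 0.2800).
H(U|V) = Σ p(V) · H(U|V=·).
  V=α: p=0.5100, H(U|V=α) = 0.7522
  V=β: p=0.2100, H(U|V=β) = 0.2762
  V=γ: p=0.2800, H(U|V=γ) = 0.2223
Weighted sum = 0.504 bits.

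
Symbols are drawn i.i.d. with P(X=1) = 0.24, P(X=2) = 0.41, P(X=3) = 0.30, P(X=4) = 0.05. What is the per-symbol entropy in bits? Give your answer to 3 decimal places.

H(X) = −Σ p·log₂ p.
  −(0.24)·log₂(0.24) = 0.4941
  −(0.41)·log₂(0.41) = 0.5274
  −(0.30)·log₂(0.30) = 0.5211
  −(0.05)·log₂(0.05) = 0.2161
Sum: 0.4941 + 0.5274 + 0.5211 + 0.2161 = 1.759 bits.

1.759 bits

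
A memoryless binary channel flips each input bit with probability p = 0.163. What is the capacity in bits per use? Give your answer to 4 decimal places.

0.3586 bits

Binary symmetric channel: C = 1 − h₂(ε) where h₂ is the binary entropy function.
h₂(0.163) = −0.163·log₂0.163 − 0.837·log₂0.837 = 0.6414.
C = 1 − 0.6414 = 0.3586 bits per channel use.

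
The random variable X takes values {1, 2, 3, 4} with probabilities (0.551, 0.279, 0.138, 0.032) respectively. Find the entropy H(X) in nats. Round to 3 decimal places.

H(X) = −Σ p·ln p.
  −(0.551)·ln(0.551) = 0.3284
  −(0.279)·ln(0.279) = 0.3562
  −(0.138)·ln(0.138) = 0.2733
  −(0.032)·ln(0.032) = 0.1101
Sum: 0.3284 + 0.3562 + 0.2733 + 0.1101 = 1.068 nats.

1.068 nats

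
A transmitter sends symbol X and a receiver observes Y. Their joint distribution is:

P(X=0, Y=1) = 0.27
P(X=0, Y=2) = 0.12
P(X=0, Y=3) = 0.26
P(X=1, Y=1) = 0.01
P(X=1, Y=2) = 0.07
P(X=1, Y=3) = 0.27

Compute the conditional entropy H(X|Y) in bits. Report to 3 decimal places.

Marginals: p(X) = (0.6500, 0.3500), p(Y) = (0.2800, 0.1900, 0.5300).
H(X|Y) = Σ p(Y) · H(X|Y=·).
  Y=1: p=0.2800, H(X|Y=1) = 0.2223
  Y=2: p=0.1900, H(X|Y=2) = 0.9495
  Y=3: p=0.5300, H(X|Y=3) = 0.9997
Weighted sum = 0.772 bits.

0.772 bits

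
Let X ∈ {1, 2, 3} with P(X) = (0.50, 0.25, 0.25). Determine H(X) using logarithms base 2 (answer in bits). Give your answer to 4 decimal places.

1.5000 bits

H(X) = −Σ p·log₂ p.
  −(0.50)·log₂(0.50) = 0.50000
  −(0.25)·log₂(0.25) = 0.50000
  −(0.25)·log₂(0.25) = 0.50000
Sum: 0.50000 + 0.50000 + 0.50000 = 1.5000 bits.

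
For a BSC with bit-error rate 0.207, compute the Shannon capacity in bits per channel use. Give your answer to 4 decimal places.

0.2643 bits

Binary symmetric channel: C = 1 − h₂(ε) where h₂ is the binary entropy function.
h₂(0.207) = −0.207·log₂0.207 − 0.793·log₂0.793 = 0.7357.
C = 1 − 0.7357 = 0.2643 bits per channel use.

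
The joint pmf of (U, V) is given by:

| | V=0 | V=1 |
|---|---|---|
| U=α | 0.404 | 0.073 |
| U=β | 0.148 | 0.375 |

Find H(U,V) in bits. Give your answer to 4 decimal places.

H(U,V) = −Σ p(x,y)·log₂ p(x,y) over all 4 cells.
  cell (α,0): −0.404·log₂0.404 = 0.52826
  cell (α,1): −0.073·log₂0.073 = 0.27565
  cell (β,0): −0.148·log₂0.148 = 0.40794
  cell (β,1): −0.375·log₂0.375 = 0.53064
Sum = 1.7425 bits.

1.7425 bits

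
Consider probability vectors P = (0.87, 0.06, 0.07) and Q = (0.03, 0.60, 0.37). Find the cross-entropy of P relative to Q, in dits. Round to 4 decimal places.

1.3684 dits

H(P,Q) = −Σ p·log₁₀ q.
  −0.87·log₁₀(0.03) = 1.32490
  −0.06·log₁₀(0.60) = 0.01331
  −0.07·log₁₀(0.37) = 0.03023
H(P,Q) = 1.3684 dits.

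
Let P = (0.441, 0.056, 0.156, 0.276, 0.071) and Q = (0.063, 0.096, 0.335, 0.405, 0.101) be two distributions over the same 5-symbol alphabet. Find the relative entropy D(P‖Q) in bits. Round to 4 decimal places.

D(P‖Q) = Σ p·log₂(p/q).
  0.441·log₂(0.441/0.063) = 1.23804
  0.056·log₂(0.056/0.096) = -0.04355
  0.156·log₂(0.156/0.335) = -0.17201
  0.276·log₂(0.276/0.405) = -0.15270
  0.071·log₂(0.071/0.101) = -0.03610
D(P‖Q) = 0.8337 bits.

0.8337 bits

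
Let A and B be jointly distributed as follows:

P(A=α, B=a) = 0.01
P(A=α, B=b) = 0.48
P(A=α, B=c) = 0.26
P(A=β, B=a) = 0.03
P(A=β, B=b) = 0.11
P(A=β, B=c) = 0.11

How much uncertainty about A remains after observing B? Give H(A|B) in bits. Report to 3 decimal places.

0.767 bits

Marginals: p(A) = (0.7500, 0.2500), p(B) = (0.0400, 0.5900, 0.3700).
H(A|B) = Σ p(B) · H(A|B=·).
  B=a: p=0.0400, H(A|B=a) = 0.8113
  B=b: p=0.5900, H(A|B=b) = 0.6940
  B=c: p=0.3700, H(A|B=c) = 0.8780
Weighted sum = 0.767 bits.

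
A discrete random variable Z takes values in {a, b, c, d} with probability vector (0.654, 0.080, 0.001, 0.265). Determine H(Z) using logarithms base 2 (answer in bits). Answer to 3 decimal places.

1.210 bits

H(Z) = −Σ p·log₂ p.
  −(0.654)·log₂(0.654) = 0.4007
  −(0.080)·log₂(0.080) = 0.2915
  −(0.001)·log₂(0.001) = 0.0100
  −(0.265)·log₂(0.265) = 0.5077
Sum: 0.4007 + 0.2915 + 0.0100 + 0.5077 = 1.210 bits.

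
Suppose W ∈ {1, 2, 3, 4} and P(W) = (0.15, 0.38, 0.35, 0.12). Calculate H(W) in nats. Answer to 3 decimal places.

1.274 nats

H(W) = −Σ p·ln p.
  −(0.15)·ln(0.15) = 0.2846
  −(0.38)·ln(0.38) = 0.3677
  −(0.35)·ln(0.35) = 0.3674
  −(0.12)·ln(0.12) = 0.2544
Sum: 0.2846 + 0.3677 + 0.3674 + 0.2544 = 1.274 nats.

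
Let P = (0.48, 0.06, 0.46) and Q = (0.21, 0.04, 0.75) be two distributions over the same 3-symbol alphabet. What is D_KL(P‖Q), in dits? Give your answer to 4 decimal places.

0.0852 dits

D(P‖Q) = Σ p·log₁₀(p/q).
  0.48·log₁₀(0.48/0.21) = 0.17233
  0.06·log₁₀(0.06/0.04) = 0.01057
  0.46·log₁₀(0.46/0.75) = -0.09766
D(P‖Q) = 0.0852 dits.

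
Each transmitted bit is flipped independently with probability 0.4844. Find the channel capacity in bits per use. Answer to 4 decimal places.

0.0007 bits

Binary symmetric channel: C = 1 − h₂(ε) where h₂ is the binary entropy function.
h₂(0.4844) = −0.4844·log₂0.4844 − 0.5156·log₂0.5156 = 0.9993.
C = 1 − 0.9993 = 0.0007 bits per channel use.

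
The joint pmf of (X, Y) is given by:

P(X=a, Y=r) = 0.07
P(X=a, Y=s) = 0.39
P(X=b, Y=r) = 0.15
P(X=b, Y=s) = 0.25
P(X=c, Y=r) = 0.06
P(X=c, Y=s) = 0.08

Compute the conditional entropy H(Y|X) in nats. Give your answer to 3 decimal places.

0.556 nats

Chain rule: H(Y|X) = H(X,Y) − H(X).
Marginals: p(X) = (0.4600, 0.4000, 0.1400), p(Y) = (0.2800, 0.7200).
H(X,Y) = 1.5554 nats; H(X) = 0.9990 nats.
H(Y|X) = 1.5554 − 0.9990 = 0.556 nats.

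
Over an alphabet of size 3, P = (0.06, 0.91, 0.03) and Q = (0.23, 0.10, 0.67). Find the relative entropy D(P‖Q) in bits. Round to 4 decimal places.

2.6484 bits

D(P‖Q) = Σ p·log₂(p/q).
  0.06·log₂(0.06/0.23) = -0.11632
  0.91·log₂(0.91/0.10) = 2.89914
  0.03·log₂(0.03/0.67) = -0.13443
D(P‖Q) = 2.6484 bits.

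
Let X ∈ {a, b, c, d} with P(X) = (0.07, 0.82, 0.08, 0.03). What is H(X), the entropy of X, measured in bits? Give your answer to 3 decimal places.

0.947 bits

H(X) = −Σ p·log₂ p.
  −(0.07)·log₂(0.07) = 0.2686
  −(0.82)·log₂(0.82) = 0.2348
  −(0.08)·log₂(0.08) = 0.2915
  −(0.03)·log₂(0.03) = 0.1518
Sum: 0.2686 + 0.2348 + 0.2915 + 0.1518 = 0.947 bits.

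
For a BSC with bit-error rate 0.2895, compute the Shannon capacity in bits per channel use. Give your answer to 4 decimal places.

Binary symmetric channel: C = 1 − h₂(ε) where h₂ is the binary entropy function.
h₂(0.2895) = −0.2895·log₂0.2895 − 0.7105·log₂0.7105 = 0.8681.
C = 1 − 0.8681 = 0.1319 bits per channel use.

0.1319 bits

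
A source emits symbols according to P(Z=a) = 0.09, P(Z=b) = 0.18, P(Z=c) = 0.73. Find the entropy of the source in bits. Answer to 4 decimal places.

H(Z) = −Σ p·log₂ p.
  −(0.09)·log₂(0.09) = 0.31265
  −(0.18)·log₂(0.18) = 0.44531
  −(0.73)·log₂(0.73) = 0.33144
Sum: 0.31265 + 0.44531 + 0.33144 = 1.0894 bits.

1.0894 bits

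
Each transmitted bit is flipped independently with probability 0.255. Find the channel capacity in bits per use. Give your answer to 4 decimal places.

0.1809 bits

Binary symmetric channel: C = 1 − h₂(ε) where h₂ is the binary entropy function.
h₂(0.255) = −0.255·log₂0.255 − 0.745·log₂0.745 = 0.8191.
C = 1 − 0.8191 = 0.1809 bits per channel use.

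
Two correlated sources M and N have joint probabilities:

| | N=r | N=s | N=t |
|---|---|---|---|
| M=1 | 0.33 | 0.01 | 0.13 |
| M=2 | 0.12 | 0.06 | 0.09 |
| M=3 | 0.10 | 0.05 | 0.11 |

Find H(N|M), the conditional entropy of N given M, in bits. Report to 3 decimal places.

1.271 bits

Marginals: p(M) = (0.4700, 0.2700, 0.2600), p(N) = (0.5500, 0.1200, 0.3300).
H(N|M) = Σ p(M) · H(N|M=·).
  M=1: p=0.4700, H(N|M=1) = 0.9893
  M=2: p=0.2700, H(N|M=2) = 1.5305
  M=3: p=0.2600, H(N|M=3) = 1.5126
Weighted sum = 1.271 bits.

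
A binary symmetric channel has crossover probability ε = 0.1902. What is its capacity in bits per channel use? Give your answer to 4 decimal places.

Binary symmetric channel: C = 1 − h₂(ε) where h₂ is the binary entropy function.
h₂(0.1902) = −0.1902·log₂0.1902 − 0.8098·log₂0.8098 = 0.7019.
C = 1 − 0.7019 = 0.2981 bits per channel use.

0.2981 bits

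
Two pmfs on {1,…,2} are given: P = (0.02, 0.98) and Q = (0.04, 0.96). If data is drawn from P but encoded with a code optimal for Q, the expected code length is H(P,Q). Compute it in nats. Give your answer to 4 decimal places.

0.1044 nats

H(P,Q) = −Σ p·ln q.
  −0.02·ln(0.04) = 0.06438
  −0.98·ln(0.96) = 0.04001
H(P,Q) = 0.1044 nats.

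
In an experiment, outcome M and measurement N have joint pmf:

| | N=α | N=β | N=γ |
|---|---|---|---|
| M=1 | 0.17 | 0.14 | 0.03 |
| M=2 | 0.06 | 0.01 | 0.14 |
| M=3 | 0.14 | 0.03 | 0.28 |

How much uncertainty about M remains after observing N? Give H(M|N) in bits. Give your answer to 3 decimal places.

1.259 bits

Chain rule: H(M|N) = H(M,N) − H(N).
Marginals: p(M) = (0.3400, 0.2100, 0.4500), p(N) = (0.3700, 0.1800, 0.4500).
H(M,N) = 2.7536 bits; H(N) = 1.4944 bits.
H(M|N) = 2.7536 − 1.4944 = 1.259 bits.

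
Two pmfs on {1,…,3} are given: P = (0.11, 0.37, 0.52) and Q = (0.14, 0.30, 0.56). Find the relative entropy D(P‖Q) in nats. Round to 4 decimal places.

0.0125 nats

D(P‖Q) = Σ p·ln(p/q).
  0.11·ln(0.11/0.14) = -0.02653
  0.37·ln(0.37/0.30) = 0.07760
  0.52·ln(0.52/0.56) = -0.03854
D(P‖Q) = 0.0125 nats.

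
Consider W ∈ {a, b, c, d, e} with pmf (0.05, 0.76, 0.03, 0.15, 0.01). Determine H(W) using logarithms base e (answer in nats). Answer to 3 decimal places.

H(W) = −Σ p·ln p.
  −(0.05)·ln(0.05) = 0.1498
  −(0.76)·ln(0.76) = 0.2086
  −(0.03)·ln(0.03) = 0.1052
  −(0.15)·ln(0.15) = 0.2846
  −(0.01)·ln(0.01) = 0.0461
Sum: 0.1498 + 0.2086 + 0.1052 + 0.2846 + 0.0461 = 0.794 nats.

0.794 nats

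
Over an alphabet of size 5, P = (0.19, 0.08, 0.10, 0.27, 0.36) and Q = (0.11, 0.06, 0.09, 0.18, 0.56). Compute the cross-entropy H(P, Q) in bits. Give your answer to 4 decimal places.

2.2462 bits

H(P,Q) = −Σ p·log₂ q.
  −0.19·log₂(0.11) = 0.60504
  −0.08·log₂(0.06) = 0.32471
  −0.10·log₂(0.09) = 0.34739
  −0.27·log₂(0.18) = 0.66796
  −0.36·log₂(0.56) = 0.30114
H(P,Q) = 2.2462 bits.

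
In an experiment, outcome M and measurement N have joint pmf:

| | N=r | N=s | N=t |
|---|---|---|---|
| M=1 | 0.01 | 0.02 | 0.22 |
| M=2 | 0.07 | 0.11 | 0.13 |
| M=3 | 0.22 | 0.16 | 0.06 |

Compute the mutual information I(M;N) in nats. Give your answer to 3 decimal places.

0.210 nats

Marginals: p(M) = (0.2500, 0.3100, 0.4400), p(N) = (0.3000, 0.2900, 0.4100).
I(M;N) = Σ p(x,y)·ln[p(x,y)/(p(x)p(y))].
  (1,r): 0.01·ln(0.1333) = -0.0201
  (1,s): 0.02·ln(0.2759) = -0.0258
  (1,t): 0.22·ln(2.1463) = 0.1680
  (2,r): 0.07·ln(0.7527) = -0.0199
  (2,s): 0.11·ln(1.2236) = 0.0222
  (2,t): 0.13·ln(1.0228) = 0.0029
  (3,r): 0.22·ln(1.6667) = 0.1124
  (3,s): 0.16·ln(1.2539) = 0.0362
  (3,t): 0.06·ln(0.3326) = -0.0660
Sum = 0.210 nats.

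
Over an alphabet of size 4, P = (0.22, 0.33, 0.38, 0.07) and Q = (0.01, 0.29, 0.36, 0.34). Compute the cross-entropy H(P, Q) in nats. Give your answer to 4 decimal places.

1.8854 nats

H(P,Q) = −Σ p·ln q.
  −0.22·ln(0.01) = 1.01314
  −0.33·ln(0.29) = 0.40850
  −0.38·ln(0.36) = 0.38823
  −0.07·ln(0.34) = 0.07552
H(P,Q) = 1.8854 nats.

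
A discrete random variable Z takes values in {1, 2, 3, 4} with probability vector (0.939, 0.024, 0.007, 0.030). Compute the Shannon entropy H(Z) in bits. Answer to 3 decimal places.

H(Z) = −Σ p·log₂ p.
  −(0.939)·log₂(0.939) = 0.0853
  −(0.024)·log₂(0.024) = 0.1291
  −(0.007)·log₂(0.007) = 0.0501
  −(0.030)·log₂(0.030) = 0.1518
Sum: 0.0853 + 0.1291 + 0.0501 + 0.1518 = 0.416 bits.

0.416 bits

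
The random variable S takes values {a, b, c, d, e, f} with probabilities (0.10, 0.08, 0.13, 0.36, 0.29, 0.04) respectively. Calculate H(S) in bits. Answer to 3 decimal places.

2.241 bits

H(S) = −Σ p·log₂ p.
  −(0.10)·log₂(0.10) = 0.3322
  −(0.08)·log₂(0.08) = 0.2915
  −(0.13)·log₂(0.13) = 0.3826
  −(0.36)·log₂(0.36) = 0.5306
  −(0.29)·log₂(0.29) = 0.5179
  −(0.04)·log₂(0.04) = 0.1858
Sum: 0.3322 + 0.2915 + 0.3826 + 0.5306 + 0.5179 + 0.1858 = 2.241 bits.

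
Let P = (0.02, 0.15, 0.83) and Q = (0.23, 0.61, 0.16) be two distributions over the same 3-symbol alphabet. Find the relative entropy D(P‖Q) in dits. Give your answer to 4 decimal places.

0.4808 dits

D(P‖Q) = Σ p·log₁₀(p/q).
  0.02·log₁₀(0.02/0.23) = -0.02121
  0.15·log₁₀(0.15/0.61) = -0.09139
  0.83·log₁₀(0.83/0.16) = 0.59342
D(P‖Q) = 0.4808 dits.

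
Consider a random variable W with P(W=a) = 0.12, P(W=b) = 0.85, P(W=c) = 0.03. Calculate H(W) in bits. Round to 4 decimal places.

H(W) = −Σ p·log₂ p.
  −(0.12)·log₂(0.12) = 0.36707
  −(0.85)·log₂(0.85) = 0.19930
  −(0.03)·log₂(0.03) = 0.15177
Sum: 0.36707 + 0.19930 + 0.15177 = 0.7181 bits.

0.7181 bits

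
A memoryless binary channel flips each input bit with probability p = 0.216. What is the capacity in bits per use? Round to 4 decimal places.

Binary symmetric channel: C = 1 − h₂(ε) where h₂ is the binary entropy function.
h₂(0.216) = −0.216·log₂0.216 − 0.784·log₂0.784 = 0.7528.
C = 1 − 0.7528 = 0.2472 bits per channel use.

0.2472 bits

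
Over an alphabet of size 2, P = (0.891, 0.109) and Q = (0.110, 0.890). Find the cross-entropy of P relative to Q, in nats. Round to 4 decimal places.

1.9794 nats

H(P,Q) = −Σ p·ln q.
  −0.891·ln(0.110) = 1.96668
  −0.109·ln(0.890) = 0.01270
H(P,Q) = 1.9794 nats.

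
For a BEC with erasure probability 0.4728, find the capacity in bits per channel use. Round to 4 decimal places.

Binary erasure channel: capacity C = 1 − ε.
C = 1 − 0.4728 = 0.5272 bits per channel use.

0.5272 bits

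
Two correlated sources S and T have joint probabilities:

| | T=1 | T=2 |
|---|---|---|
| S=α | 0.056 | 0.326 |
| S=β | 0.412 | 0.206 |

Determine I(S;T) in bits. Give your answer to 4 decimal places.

Marginals: p(S) = (0.3820, 0.6180), p(T) = (0.4680, 0.5320).
I(S;T) = Σ p(x,y)·log₂[p(x,y)/(p(x)p(y))].
  (α,1): 0.056·log₂(0.3132) = -0.09378
  (α,2): 0.326·log₂(1.6041) = 0.22227
  (β,1): 0.412·log₂(1.4245) = 0.21031
  (β,2): 0.206·log₂(0.6266) = -0.13894
Sum = 0.1999 bits.

0.1999 bits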